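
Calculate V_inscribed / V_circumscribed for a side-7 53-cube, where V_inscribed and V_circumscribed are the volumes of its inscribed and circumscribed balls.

Volume scales as r^n, and r_in/r_out = 1/√53, giving (1/√53)^53 ≈ 2.02623e-46.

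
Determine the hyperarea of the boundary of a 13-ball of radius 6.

|∂B_13(6)| = 10319560704·π^6/385 ≈ 2.57691e+10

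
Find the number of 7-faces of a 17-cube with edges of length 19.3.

An n-cube has C(n,k)·2^(n-k) k-faces. Here C(17,7)·2^10 = 19448·1024 = 19914752.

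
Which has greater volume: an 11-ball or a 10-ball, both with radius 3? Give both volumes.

V_11(3) ≈ 333763. V_10(3) ≈ 150585. The 11-ball is larger.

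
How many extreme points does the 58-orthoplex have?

An n-cross-polytope has 2n vertices; here n = 58, giving 116.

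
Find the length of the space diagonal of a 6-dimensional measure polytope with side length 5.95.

d = √(5.95² + 5.95² + ... + 5.95²) [6 terms] = √(6·5.95²) = 5.95√6 ≈ 14.5745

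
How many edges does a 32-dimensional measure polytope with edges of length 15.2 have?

Each of the 2^32 = 4294967296 vertices has degree 32; total edges = 32·2^32/2 = 68719476736.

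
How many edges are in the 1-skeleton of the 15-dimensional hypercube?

Each of the 2^15 = 32768 vertices has degree 15; total edges = 15·2^15/2 = 245760.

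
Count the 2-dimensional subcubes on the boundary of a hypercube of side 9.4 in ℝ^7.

Number of 2-faces = C(7,2) · 2^(7-2) = 21 · 32 = 672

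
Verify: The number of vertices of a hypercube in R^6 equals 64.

True. The 6-cube has 2^6 = 64 vertices.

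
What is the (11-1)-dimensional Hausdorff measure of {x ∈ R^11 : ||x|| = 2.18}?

The surface area of an n-ball is 2π^(n/2) r^(n-1) / Γ(n/2). For n=11, r=2.18: 50241.5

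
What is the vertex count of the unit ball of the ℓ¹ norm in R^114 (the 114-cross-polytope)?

Number of vertices = 2n = 228.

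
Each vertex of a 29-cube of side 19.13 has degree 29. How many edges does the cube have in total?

Each of the 2^29 = 536870912 vertices has degree 29; total edges = 29·2^29/2 = 7784628224.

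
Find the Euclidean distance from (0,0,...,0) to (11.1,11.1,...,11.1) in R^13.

d = √(11.1² + 11.1² + ... + 11.1²) [13 terms] = √(13·11.1²) = 11.1√13 ≈ 40.0216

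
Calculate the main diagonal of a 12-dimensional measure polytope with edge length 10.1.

d = √(10.1² + 10.1² + ... + 10.1²) [12 terms] = √(12·10.1²) = 10.1√12 ≈ 34.9874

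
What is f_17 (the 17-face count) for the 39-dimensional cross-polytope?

An n-cross-polytope has 2^(k+1)·C(n,k+1) k-faces. Here 2^18·C(39,18) = 262144·62359143990 = 16347075442114560.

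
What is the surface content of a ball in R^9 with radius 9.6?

|∂B_9(9.6)| ≈ 2.14156e+09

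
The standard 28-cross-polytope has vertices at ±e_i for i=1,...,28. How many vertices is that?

Number of vertices = 2n = 56.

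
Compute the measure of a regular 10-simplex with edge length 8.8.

V = (8.8^10 / 10!) · √((10+1) / 2^10) ≈ 79.5445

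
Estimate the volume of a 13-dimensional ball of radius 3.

V = 7558272·π^6/5005 ≈ 1.45184e+06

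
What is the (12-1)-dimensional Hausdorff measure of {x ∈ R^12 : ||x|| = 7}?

The surface area of an n-ball is 2π^(n/2) r^(n-1) / Γ(n/2). For n=12, r=7: 1977326743·π^6/60 ≈ 3.1683e+10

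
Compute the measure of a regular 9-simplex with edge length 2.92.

V_9 = √(10) · 2.92^9 / (9! · 2^(9/2)) ≈ 0.00594357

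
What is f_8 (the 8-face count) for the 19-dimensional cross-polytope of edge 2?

Each 8-face is the convex hull of 9 vertices, one chosen as ±e_i from each of 9 distinct axes: 2^9·C(19,9) = 47297536.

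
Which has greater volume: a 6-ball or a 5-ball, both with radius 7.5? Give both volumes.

V_6(7.5) ≈ 919742. V_5(7.5) ≈ 124912. The 6-ball is larger.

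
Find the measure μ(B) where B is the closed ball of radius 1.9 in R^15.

The n-ball volume is π^(n/2)·r^n/Γ(n/2+1). With n=15, r=1.9: V ≈ 5790.74.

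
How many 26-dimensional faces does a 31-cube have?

f_26(31-cube) = (31 choose 26) · 2^5 = 5437152.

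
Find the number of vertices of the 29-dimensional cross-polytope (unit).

The vertices are ±e_1, ..., ±e_29, so there are 2·29 = 58.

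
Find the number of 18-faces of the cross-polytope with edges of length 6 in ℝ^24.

Each 18-face is the convex hull of 19 vertices, one chosen as ±e_i from each of 19 distinct axes: 2^19·C(24,19) = 22284337152.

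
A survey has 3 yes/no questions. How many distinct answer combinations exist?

Each vertex is a binary string of length 3, so there are 2^3 = 8.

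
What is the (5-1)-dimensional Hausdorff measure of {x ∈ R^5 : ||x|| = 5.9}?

S_5(5.9) = 2·π^(5/2)·(5.9)^4 / Γ(5/2) ≈ 31891.6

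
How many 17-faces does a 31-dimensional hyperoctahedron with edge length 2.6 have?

f_17(31-orthoplex) = 2^18 · (31 choose 18) = 54068006092800.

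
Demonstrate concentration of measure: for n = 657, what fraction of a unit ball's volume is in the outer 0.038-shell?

1 - (1-0.038)^657 ≈ 1 - 8.831e-12 ≈ (100 - 8.83e-10)%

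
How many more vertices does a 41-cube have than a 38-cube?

The 41-cube has 2^41 = 2199023255552 vertices. The 38-cube has 2^38 = 274877906944 vertices. Difference: 2199023255552 - 274877906944 = 1924145348608.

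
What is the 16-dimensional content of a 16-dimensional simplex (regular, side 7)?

V_16 = √(17) · 7^16 / (16! · 2^(16/2)) ≈ 0.0255819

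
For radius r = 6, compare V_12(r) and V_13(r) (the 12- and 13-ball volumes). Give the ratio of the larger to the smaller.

V_12(6) ≈ 2.90658e+09, V_13(6) ≈ 1.18934e+10. The 13-ball is larger by a factor of 4.092.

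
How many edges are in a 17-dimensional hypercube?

f_1(17-cube) = (17 choose 1) · 2^16 = 1114112.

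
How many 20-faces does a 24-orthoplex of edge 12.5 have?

Number of 20-faces = 2^(20+1) · C(24,20+1) = 2097152 · 2024 = 4244635648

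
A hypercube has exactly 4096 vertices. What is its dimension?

The n-cube has 2^n vertices, and 4096 = 2^12, so n = 12.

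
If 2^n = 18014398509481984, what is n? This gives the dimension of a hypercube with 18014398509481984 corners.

n = log_2(18014398509481984) = 54.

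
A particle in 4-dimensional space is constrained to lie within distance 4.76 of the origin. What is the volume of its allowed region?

The n-ball volume is π^(n/2)·r^n/Γ(n/2+1). With n=4, r=4.76: V ≈ 2533.36.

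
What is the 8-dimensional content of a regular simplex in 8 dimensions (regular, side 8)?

For a regular n-simplex with edge a, V = (a^n / n!)·√((n+1)/2^n). With a=8, n=8: V ≈ 78.019.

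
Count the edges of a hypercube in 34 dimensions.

The 34-cube has n·2^(n-1) = 34·2^33 = 34·8589934592 = 292057776128 edges.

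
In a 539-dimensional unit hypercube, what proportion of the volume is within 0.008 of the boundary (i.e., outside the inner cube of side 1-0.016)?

Shell fraction = 1 - (1-0.016)^539 ≈ 0.999832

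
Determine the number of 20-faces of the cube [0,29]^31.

Number of 20-faces = C(31,20) · 2^(31-20) = 84672315 · 2048 = 173408901120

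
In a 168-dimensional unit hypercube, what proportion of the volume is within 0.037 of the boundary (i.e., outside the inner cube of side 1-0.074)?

1 - (1 - 2·0.037)^168 = 1 - 0.926^168 ≈ 0.9999975416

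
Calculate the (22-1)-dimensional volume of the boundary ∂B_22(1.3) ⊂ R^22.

S_22(1.3) = 2·π^(22/2)·(1.3)^21 / Γ(22/2) ≈ 40.0614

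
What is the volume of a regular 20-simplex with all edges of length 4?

V = (4^20 / 20!) · √((20+1) / 2^20) ≈ 2.02248e-09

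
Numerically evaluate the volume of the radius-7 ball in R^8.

V_8(7) = π^(8/2) · (7)^8 / Γ(8/2 + 1) = 5764801·π^4/24 ≈ 2.33977e+07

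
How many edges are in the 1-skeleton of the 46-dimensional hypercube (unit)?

Each of the 2^46 = 70368744177664 vertices has degree 46; total edges = 46·2^46/2 = 1618481116086272.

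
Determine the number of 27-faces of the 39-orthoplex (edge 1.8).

An n-cross-polytope has 2^(k+1)·C(n,k+1) k-faces. Here 2^28·C(39,28) = 268435456·1676056044 = 449912868452696064.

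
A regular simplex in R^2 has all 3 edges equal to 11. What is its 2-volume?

Area = (√3/4) · 11² = 52.3945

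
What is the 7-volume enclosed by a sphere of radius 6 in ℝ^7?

Volume = π^{7/2}·(6)^7/Γ(9/2) = 1492992·π^3/35 ≈ 1.32263e+06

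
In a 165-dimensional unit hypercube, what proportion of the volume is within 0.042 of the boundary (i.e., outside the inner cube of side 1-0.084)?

Shell fraction = 1 - (1-0.084)^165 ≈ 0.9999994839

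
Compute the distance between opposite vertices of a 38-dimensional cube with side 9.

||(9,9,...,9)|| = √(38)·9 ≈ 55.4797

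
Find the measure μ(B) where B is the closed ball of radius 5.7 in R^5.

The n-ball volume is π^(n/2)·r^n/Γ(n/2+1). With n=5, r=5.7: V ≈ 31671.8.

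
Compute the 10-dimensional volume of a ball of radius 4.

V_10(4) = π^(10/2) · (4)^10 / Γ(10/2 + 1) = 131072·π^5/15 ≈ 2.67404e+06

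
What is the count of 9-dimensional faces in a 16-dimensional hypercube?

Number of 9-faces = C(16,9) · 2^(16-9) = 11440 · 128 = 1464320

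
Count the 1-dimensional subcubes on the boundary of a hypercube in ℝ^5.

Choose 1 of 5 axes to span the face (C(5,1) = 5 ways), then fix each of the remaining 4 coordinates at one of its two extreme values (2^4 = 16 ways): 5·16 = 80.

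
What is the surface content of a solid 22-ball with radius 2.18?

|∂B_22(2.18)| ≈ 2.07731e+06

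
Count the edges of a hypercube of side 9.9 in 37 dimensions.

An n-cube has n·2^(n-1) edges. With n = 37: 37·68719476736 = 2542620639232.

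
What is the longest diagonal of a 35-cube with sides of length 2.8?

The space diagonal of an n-cube of side s is s√n. Here 2.8·√35 ≈ 16.565.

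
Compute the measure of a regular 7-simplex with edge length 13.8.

V_7 = √(8) · 13.8^7 / (7! · 2^(7/2)) ≈ 4727.84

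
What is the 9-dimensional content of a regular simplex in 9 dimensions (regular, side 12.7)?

For a regular n-simplex with edge a, V = (a^n / n!)·√((n+1)/2^n). With a=12.7, n=9: V ≈ 3310.06.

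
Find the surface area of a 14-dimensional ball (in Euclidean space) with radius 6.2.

|∂B_14(6.2)| ≈ 1.67818e+11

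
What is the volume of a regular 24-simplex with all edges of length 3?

Volume = 3^24 · √(25/2^24) / 24! ≈ 5.55667e-16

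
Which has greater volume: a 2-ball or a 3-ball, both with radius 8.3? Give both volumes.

V_2(8.3) ≈ 216.424. V_3(8.3) ≈ 2395.1. The 3-ball is larger.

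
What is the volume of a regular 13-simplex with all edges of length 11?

V_13 = √(14) · 11^13 / (13! · 2^(13/2)) ≈ 229.189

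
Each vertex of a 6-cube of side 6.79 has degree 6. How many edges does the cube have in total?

Number of 1-faces = C(6,1)·2^(6-1) = 6·32 = 192.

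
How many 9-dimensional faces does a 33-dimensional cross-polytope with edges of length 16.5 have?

Each 9-face is the convex hull of 10 vertices, one chosen as ±e_i from each of 10 distinct axes: 2^10·C(33,10) = 94782504960.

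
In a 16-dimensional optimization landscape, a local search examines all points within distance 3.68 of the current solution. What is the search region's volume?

Volume = π^{16/2}·(3.68)^16/Γ(9) ≈ 2.66222e+08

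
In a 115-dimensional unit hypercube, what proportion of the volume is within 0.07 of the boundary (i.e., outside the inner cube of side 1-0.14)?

Shell fraction = 1 - (1-0.14)^115 ≈ 0.9999999707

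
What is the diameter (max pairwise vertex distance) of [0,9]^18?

The space diagonal of an n-cube of side s is s√n. Here 9·√18 ≈ 38.1838.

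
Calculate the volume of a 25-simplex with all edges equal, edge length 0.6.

Volume = 0.6^25 · √(26/2^25) / 25! ≈ 1.61342e-34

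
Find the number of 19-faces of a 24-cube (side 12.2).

Choose 19 of 24 axes to span the face (C(24,19) = 42504 ways), then fix each of the remaining 5 coordinates at one of its two extreme values (2^5 = 32 ways): 42504·32 = 1360128.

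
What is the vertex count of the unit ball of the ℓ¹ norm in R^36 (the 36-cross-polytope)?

Number of vertices = 2n = 72.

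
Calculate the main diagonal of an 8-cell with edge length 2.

Diagonal = √4 · 2 = 4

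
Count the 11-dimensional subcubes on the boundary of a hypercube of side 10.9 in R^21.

Choose 11 of 21 axes to span the face (C(21,11) = 352716 ways), then fix each of the remaining 10 coordinates at one of its two extreme values (2^10 = 1024 ways): 352716·1024 = 361181184.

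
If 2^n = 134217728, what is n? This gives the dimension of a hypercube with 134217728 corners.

Since 2^n = 134217728, we have n = 27.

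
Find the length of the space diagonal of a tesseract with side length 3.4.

d = √(3.4² + 3.4² + ... + 3.4²) [4 terms] = √(4·3.4²) = 3.4√4 = 6.8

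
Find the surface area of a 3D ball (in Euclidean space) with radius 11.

S_3(11) = 2·π^(3/2)·(11)^2 / Γ(3/2) = 4πr² = 4π·(11)² ≈ 1520.53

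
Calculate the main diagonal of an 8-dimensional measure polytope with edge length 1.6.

||(1.6,1.6,...,1.6)|| = √(8)·1.6 ≈ 4.52548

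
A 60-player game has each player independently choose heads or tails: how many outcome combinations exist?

Each vertex is a binary string of length 60, so there are 2^60 = 1152921504606846976.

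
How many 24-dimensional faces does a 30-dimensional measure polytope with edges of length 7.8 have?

An n-cube has C(n,k)·2^(n-k) k-faces. Here C(30,24)·2^6 = 593775·64 = 38001600.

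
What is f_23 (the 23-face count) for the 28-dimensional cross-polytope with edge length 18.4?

f_23(28-orthoplex) = 2^24 · (28 choose 24) = 343513497600.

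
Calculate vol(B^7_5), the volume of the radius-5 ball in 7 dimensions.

V_7(5) = π^(7/2) · (5)^7 / Γ(7/2 + 1) = 250000·π^3/21 ≈ 369122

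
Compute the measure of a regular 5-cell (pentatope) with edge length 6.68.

V_4 = √(5) · 6.68^4 / (4! · 2^(4/2)) ≈ 46.3788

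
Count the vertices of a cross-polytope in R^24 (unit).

The 24-dimensional cross-polytope has 2n = 2·24 = 48 vertices.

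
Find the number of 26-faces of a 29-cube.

An n-cube has C(n,k)·2^(n-k) k-faces. Here C(29,26)·2^3 = 3654·8 = 29232.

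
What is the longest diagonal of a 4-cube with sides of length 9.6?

||(9.6,9.6,...,9.6)|| = √(4)·9.6 = 19.2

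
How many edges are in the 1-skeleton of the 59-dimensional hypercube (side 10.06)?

Each of the 2^59 = 576460752303423488 vertices has degree 59; total edges = 59·2^59/2 = 17005592192950992896.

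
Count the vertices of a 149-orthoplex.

The vertices are ±e_1, ..., ±e_149, so there are 2·149 = 298.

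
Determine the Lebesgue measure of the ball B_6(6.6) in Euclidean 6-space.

V_6(6.6) = π^(6/2) · (6.6)^6 / Γ(6/2 + 1) ≈ 427132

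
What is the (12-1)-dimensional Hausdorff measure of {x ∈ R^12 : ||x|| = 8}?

S_12(8) = 2·π^(12/2)·(8)^11 / Γ(12/2) = 2147483648·π^6/15 ≈ 1.37638e+11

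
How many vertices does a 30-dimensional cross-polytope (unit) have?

An n-cross-polytope has 2n vertices; here n = 30, giving 60.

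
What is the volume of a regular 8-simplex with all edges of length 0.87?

Volume = 0.87^8 · √(9/2^8) / 8! ≈ 1.52628e-06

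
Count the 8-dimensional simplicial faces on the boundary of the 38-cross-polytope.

f_8(38-orthoplex) = 2^9 · (38 choose 9) = 83461959680.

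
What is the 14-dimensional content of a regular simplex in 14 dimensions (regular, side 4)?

For a regular n-simplex with edge a, V = (a^n / n!)·√((n+1)/2^n). With a=4, n=14: V ≈ 9.31681e-05.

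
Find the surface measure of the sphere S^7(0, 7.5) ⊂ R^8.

The surface area of an n-ball is 2π^(n/2) r^(n-1) / Γ(n/2). For n=8, r=7.5: 56953125·π^4/128 ≈ 4.33418e+07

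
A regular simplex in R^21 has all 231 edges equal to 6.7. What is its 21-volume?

V = (6.7^21 / 21!) · √((21+1) / 2^21) ≈ 1.41131e-05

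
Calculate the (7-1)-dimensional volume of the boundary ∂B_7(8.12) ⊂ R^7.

|∂B_7(8.12)| ≈ 9.48013e+06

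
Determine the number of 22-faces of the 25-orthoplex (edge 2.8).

f_22(25-orthoplex) = 2^23 · (25 choose 23) = 2516582400.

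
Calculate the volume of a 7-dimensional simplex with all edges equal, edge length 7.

V_7 = √(8) · 7^7 / (7! · 2^(7/2)) ≈ 40.8503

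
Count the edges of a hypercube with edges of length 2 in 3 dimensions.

Number of 1-faces = C(3,1)·2^(3-1) = 3·4 = 12.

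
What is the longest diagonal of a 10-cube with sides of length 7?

Diagonal = √10 · 7 ≈ 22.1359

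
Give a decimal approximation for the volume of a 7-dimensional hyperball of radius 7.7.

V_7(7.7) = π^(7/2) · (7.7)^7 / Γ(7/2 + 1) ≈ 7.58255e+06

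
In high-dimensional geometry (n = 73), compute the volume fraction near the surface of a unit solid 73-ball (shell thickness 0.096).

1 - (1-0.096)^73 ≈ 0.999369 ≈ 99.94%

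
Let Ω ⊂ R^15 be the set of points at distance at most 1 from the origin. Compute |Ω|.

V_15(1) = π^(15/2) · (1)^15 / Γ(15/2 + 1) = 256·π^7/2027025 ≈ 0.381443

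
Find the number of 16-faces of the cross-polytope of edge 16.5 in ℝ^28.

Number of 16-faces = 2^(16+1) · C(28,16+1) = 131072 · 21474180 = 2814663720960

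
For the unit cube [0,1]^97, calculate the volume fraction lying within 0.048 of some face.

Shell fraction = 1 - (1-0.096)^97 ≈ 0.999944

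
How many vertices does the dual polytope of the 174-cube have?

An n-cross-polytope has 2n vertices; here n = 174, giving 348.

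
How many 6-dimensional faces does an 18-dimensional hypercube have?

Choose 6 of 18 axes to span the face (C(18,6) = 18564 ways), then fix each of the remaining 12 coordinates at one of its two extreme values (2^12 = 4096 ways): 18564·4096 = 76038144.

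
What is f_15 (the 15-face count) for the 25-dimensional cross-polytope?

Number of 15-faces = 2^(15+1) · C(25,15+1) = 65536 · 2042975 = 133888409600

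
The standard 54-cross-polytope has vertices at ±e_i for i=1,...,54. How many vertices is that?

An n-cross-polytope has 2n vertices; here n = 54, giving 108.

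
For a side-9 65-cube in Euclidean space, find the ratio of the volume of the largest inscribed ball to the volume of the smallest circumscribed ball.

The radii are 9/2 and 9√65/2, so the volume ratio is (1/√65)^65 = 65^{-65/2} ≈ 1.20314e-59.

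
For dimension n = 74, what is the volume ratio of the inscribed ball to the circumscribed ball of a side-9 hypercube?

V_in / V_out = (r_in/r_out)^74 = (1/√74)^74 = 74^(-74/2) ≈ 6.89329e-70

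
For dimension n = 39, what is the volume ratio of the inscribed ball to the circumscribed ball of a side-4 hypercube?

Volume scales as r^n, and r_in/r_out = 1/√39, giving (1/√39)^39 ≈ 9.42411e-32.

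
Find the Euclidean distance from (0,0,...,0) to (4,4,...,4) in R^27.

Diagonal = √27 · 4 ≈ 20.7846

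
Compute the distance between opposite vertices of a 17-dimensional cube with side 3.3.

Diagonal = √17 · 3.3 ≈ 13.6062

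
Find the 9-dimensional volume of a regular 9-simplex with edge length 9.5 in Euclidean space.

For a regular n-simplex with edge a, V = (a^n / n!)·√((n+1)/2^n). With a=9.5, n=9: V ≈ 242.725.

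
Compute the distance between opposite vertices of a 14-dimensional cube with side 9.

The space diagonal of an n-cube of side s is s√n. Here 9·√14 ≈ 33.6749.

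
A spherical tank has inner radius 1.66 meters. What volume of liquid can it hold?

V_3(1.66) = π^(3/2) · (1.66)^3 / Γ(3/2 + 1) ≈ 19.1608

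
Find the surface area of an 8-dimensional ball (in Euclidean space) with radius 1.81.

S_8(1.81) = 2·π^(8/2)·(1.81)^7 / Γ(8/2) ≈ 2066.47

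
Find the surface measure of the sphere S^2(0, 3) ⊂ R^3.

S = n·V_n(r)/r = 3·V_3(3)/3 (volume-to-surface relation), giving 4πr² = 4π·(3)² ≈ 113.097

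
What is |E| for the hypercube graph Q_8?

An n-cube has n·2^(n-1) edges. With n = 8: 8·128 = 1024.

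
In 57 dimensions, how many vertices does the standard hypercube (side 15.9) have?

An n-cube has 2^n vertices; for n = 57 that is 2^57 = 144115188075855872.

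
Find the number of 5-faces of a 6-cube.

f_5(6-cube) = (6 choose 5) · 2^1 = 12.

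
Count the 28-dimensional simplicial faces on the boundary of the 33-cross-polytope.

f_28(33-orthoplex) = 2^29 · (33 choose 29) = 21968757719040.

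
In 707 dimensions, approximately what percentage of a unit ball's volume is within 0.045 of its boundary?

1 - (1-0.045)^707 ≈ 1 - 7.284e-15 ≈ (100 - 7.33e-13)%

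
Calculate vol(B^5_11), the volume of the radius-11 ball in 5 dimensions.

Volume = π^{5/2}·(11)^5/Γ(7/2) = 1288408·π^2/15 ≈ 847738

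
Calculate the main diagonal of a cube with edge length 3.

||(3,3,...,3)|| = √(3)·3 ≈ 5.19615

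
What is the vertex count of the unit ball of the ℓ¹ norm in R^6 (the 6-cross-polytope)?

The vertices are ±e_1, ..., ±e_6, so there are 2·6 = 12.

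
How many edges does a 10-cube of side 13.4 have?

Number of 1-faces = C(10,1)·2^(10-1) = 10·512 = 5120.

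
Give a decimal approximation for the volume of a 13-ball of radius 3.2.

V_13(3.2) = π^(13/2) · (3.2)^13 / Γ(13/2 + 1) ≈ 3.35963e+06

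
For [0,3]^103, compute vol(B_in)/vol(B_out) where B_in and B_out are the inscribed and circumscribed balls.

V_in/V_out = n^(-n/2) = 103^(-103/2) ≈ 2.18214e-104.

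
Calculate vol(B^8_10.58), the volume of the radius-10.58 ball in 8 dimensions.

V_8(10.58) = π^(8/2) · (10.58)^8 / Γ(8/2 + 1) ≈ 6.37197e+08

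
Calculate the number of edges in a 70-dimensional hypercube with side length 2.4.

Number of 1-faces = C(70,1)·2^(70-1) = 70·590295810358705651712 = 41320706725109395619840.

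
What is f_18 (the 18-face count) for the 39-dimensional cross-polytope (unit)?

Number of 18-faces = 2^(18+1) · C(39,18+1) = 524288 · 68923264410 = 36135640450990080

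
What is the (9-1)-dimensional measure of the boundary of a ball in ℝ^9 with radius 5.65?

S_9(5.65) = 2·π^(9/2)·(5.65)^8 / Γ(9/2) ≈ 3.08282e+07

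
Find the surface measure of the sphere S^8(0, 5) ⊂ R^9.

S = n·V_n(r)/r = 9·V_9(5)/5 (volume-to-surface relation), giving 2500000·π^4/21 ≈ 1.15963e+07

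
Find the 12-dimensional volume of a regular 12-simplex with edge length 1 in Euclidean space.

V = (1^12 / 12!) · √((12+1) / 2^12) ≈ 1.17613e-10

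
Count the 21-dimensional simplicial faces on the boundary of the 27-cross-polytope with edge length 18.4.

An n-cross-polytope has 2^(k+1)·C(n,k+1) k-faces. Here 2^22·C(27,22) = 4194304·80730 = 338606161920.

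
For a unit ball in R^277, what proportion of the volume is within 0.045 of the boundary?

1 - (1-0.045)^277 ≈ 0.9999971098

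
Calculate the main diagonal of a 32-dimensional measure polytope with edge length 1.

Diagonal = √32 · 1 ≈ 5.65685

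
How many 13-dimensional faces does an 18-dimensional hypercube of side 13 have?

Number of 13-faces = C(18,13) · 2^(18-13) = 8568 · 32 = 274176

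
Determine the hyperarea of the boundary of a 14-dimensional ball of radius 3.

|∂B_14(3)| = 177147·π^7/40 ≈ 1.33759e+07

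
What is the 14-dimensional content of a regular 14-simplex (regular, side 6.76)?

Volume = 6.76^14 · √(15/2^14) / 14! ≈ 0.144438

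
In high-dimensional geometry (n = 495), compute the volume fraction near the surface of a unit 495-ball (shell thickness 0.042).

1 - (1-0.042)^495 ≈ 0.9999999994 ≈ (100 - 5.97e-08)%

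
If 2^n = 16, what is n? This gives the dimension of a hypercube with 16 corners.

2^n = 16 ⇒ n = log_2(16) = 4.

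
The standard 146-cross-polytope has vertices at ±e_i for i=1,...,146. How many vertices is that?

The 146-dimensional cross-polytope has 2n = 2·146 = 292 vertices.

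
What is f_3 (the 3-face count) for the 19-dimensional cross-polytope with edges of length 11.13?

An n-cross-polytope has 2^(k+1)·C(n,k+1) k-faces. Here 2^4·C(19,4) = 16·3876 = 62016.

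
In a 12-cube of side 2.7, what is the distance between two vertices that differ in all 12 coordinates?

Diagonal = √12 · 2.7 ≈ 9.35307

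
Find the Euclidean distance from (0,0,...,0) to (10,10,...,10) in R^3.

The space diagonal of an n-cube of side s is s√n. Here 10·√3 ≈ 17.3205.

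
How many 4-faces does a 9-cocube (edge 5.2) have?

An n-cross-polytope has 2^(k+1)·C(n,k+1) k-faces. Here 2^5·C(9,5) = 32·126 = 4032.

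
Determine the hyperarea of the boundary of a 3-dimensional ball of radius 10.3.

S_3(10.3) = 2·π^(3/2)·(10.3)^2 / Γ(3/2) = 4πr² = 4π·(10.3)² ≈ 1333.17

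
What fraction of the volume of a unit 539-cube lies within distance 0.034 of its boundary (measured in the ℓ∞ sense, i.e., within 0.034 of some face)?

Shell fraction = 1 - (1-0.068)^539 ≈ 1 - 3.275e-17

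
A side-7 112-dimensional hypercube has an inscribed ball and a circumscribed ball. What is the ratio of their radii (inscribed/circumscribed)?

Ratio = (s/2)/(s√112/2) = 112^(-1/2) ≈ 0.0944911.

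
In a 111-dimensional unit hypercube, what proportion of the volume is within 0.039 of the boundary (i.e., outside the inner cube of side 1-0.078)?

1 - (1 - 2·0.039)^111 = 1 - 0.922^111 ≈ 0.999878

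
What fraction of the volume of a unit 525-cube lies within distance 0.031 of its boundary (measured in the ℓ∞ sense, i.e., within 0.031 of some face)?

The inner cube has side 1-2·0.031 = 0.938 and volume (0.938)^525 ≈ 2.55e-15, so the shell holds 1 - 2.55e-15 of the volume.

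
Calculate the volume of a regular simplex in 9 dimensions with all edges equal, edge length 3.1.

V = (3.1^9 / 9!) · √((9+1) / 2^9) ≈ 0.0101826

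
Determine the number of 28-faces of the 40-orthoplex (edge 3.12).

An n-cross-polytope has 2^(k+1)·C(n,k+1) k-faces. Here 2^29·C(40,29) = 536870912·2311801440 = 1241138947455713280.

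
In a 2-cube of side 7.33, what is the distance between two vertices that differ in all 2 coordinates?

The space diagonal of an n-cube of side s is s√n. Here 7.33·√2 ≈ 10.3662.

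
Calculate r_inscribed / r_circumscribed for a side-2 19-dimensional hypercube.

Ratio = (s/2)/(s√19/2) = 19^(-1/2) ≈ 0.229416.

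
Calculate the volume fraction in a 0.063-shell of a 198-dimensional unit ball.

V(inner)/V(outer) = ((1-0.063)/1)^198 ≈ 2.538e-06, so the shell fraction is 0.9999974623.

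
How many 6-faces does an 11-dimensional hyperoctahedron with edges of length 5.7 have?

Each 6-face is the convex hull of 7 vertices, one chosen as ±e_i from each of 7 distinct axes: 2^7·C(11,7) = 42240.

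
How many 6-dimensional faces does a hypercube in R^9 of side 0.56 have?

Choose 6 of 9 axes to span the face (C(9,6) = 84 ways), then fix each of the remaining 3 coordinates at one of its two extreme values (2^3 = 8 ways): 84·8 = 672.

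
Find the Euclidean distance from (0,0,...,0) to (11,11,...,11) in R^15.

||(11,11,...,11)|| = √(15)·11 ≈ 42.6028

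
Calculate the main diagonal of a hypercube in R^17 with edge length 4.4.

d = √(4.4² + 4.4² + ... + 4.4²) [17 terms] = √(17·4.4²) = 4.4√17 ≈ 18.1417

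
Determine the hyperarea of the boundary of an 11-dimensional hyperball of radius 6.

The surface area of an n-ball is 2π^(n/2) r^(n-1) / Γ(n/2). For n=11, r=6: 143327232·π^5/35 ≈ 1.25317e+09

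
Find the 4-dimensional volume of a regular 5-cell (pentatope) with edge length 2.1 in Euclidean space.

Volume = 2.1^4 · √(5/2^4) / 4! ≈ 0.452992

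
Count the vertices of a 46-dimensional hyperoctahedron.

The 46-dimensional cross-polytope has 2n = 2·46 = 92 vertices.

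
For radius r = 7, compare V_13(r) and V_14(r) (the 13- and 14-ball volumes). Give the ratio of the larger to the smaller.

V_13(7) ≈ 8.82299e+10, V_14(7) ≈ 4.06435e+11. The 14-ball is larger by a factor of 4.607.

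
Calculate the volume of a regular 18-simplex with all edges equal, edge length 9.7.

V = (9.7^18 / 18!) · √((18+1) / 2^18) ≈ 0.768523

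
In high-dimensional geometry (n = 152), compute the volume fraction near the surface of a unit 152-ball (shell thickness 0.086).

1 - (1-0.086)^152 ≈ 0.9999988417 ≈ 99.999884%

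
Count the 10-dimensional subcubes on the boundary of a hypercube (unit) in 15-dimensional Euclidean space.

An n-cube has C(n,k)·2^(n-k) k-faces. Here C(15,10)·2^5 = 3003·32 = 96096.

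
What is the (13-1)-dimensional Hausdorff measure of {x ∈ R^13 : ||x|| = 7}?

|∂B_13(7)| = 253097823104·π^6/1485 ≈ 1.63856e+11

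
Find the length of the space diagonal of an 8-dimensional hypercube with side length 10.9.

The space diagonal of an n-cube of side s is s√n. Here 10.9·√8 ≈ 30.8299.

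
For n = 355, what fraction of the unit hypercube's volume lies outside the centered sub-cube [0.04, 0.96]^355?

The inner cube has side 1-2·0.04 = 0.92 and volume (0.92)^355 ≈ 1.395e-13, so the shell holds 1 - 1.395e-13 of the volume.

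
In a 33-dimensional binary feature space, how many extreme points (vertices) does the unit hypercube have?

Number of vertices = 2^33 = 8589934592.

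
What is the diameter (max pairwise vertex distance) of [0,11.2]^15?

Diagonal = √15 · 11.2 ≈ 43.3774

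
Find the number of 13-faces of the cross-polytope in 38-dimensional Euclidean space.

Number of 13-faces = 2^(13+1) · C(38,13+1) = 16384 · 9669554100 = 158425974374400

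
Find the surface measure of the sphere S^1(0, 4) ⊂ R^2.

|∂B_2(4)| = 2πr = 2π·4 ≈ 25.1327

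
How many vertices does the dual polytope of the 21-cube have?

The 21-dimensional cross-polytope has 2n = 2·21 = 42 vertices.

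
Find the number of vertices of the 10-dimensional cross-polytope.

The vertices are ±e_1, ..., ±e_10, so there are 2·10 = 20.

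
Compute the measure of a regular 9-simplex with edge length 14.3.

V = (14.3^9 / 9!) · √((9+1) / 2^9) ≈ 9630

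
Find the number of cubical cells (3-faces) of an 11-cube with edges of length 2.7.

f_3(11-cube) = (11 choose 3) · 2^8 = 42240.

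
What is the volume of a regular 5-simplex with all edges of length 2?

Volume = 2^5 · √(6/2^5) / 5! ≈ 0.11547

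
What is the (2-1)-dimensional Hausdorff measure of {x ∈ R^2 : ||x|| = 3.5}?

S = n·V_n(r)/r = 2·V_2(3.5)/3.5 (volume-to-surface relation), giving 2πr = 2π·3.5 ≈ 21.9911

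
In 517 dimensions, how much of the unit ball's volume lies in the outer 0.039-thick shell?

V(inner)/V(outer) = ((1-0.039)/1)^517 ≈ 1.169e-09, so the shell fraction is 0.9999999988.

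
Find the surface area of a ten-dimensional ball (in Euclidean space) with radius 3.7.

S = n·V_n(r)/r = 10·V_10(3.7)/3.7 (volume-to-surface relation), giving 3.31424e+06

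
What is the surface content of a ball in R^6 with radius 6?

The surface area of an n-ball is 2π^(n/2) r^(n-1) / Γ(n/2). For n=6, r=6: 7776·π^3 ≈ 241105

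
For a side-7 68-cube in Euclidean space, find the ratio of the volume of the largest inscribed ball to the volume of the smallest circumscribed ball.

Volume scales as r^n, and r_in/r_out = 1/√68, giving (1/√68)^68 ≈ 4.95105e-63.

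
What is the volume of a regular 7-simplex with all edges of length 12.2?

Volume = 12.2^7 · √(8/2^7) / 7! ≈ 1995.39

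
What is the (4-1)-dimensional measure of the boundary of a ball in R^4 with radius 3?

The surface area of an n-ball is 2π^(n/2) r^(n-1) / Γ(n/2). For n=4, r=3: 54·π^2 ≈ 532.959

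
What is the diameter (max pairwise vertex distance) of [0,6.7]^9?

The space diagonal of an n-cube of side s is s√n. Here 6.7·√9 = 20.1.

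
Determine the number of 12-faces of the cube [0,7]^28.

Number of 12-faces = C(28,12) · 2^(28-12) = 30421755 · 65536 = 1993720135680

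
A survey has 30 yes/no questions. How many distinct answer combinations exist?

An n-cube has 2^n vertices; for n = 30 that is 2^30 = 1073741824.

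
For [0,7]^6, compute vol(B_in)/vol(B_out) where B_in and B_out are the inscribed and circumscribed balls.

Volume scales as r^n, and r_in/r_out = 1/√6, giving (1/√6)^6 ≈ 0.00462963.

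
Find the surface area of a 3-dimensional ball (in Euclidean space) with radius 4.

S = n·V_n(r)/r = 3·V_3(4)/4 (volume-to-surface relation), giving 4πr² = 4π·(4)² ≈ 201.062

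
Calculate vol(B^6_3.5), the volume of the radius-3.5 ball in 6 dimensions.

V_6(3.5) = π^(6/2) · (3.5)^6 / Γ(6/2 + 1) = 117649·π^3/384 ≈ 9499.63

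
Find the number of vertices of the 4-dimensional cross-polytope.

The vertices are ±e_1, ..., ±e_4, so there are 2·4 = 8.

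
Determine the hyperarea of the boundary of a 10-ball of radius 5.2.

S_10(5.2) = 2·π^(10/2)·(5.2)^9 / Γ(10/2) ≈ 7.08922e+07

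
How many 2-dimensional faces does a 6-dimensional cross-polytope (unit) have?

Number of 2-faces = 2^(2+1) · C(6,2+1) = 8 · 20 = 160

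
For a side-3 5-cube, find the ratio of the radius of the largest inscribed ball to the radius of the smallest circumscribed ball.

Ratio = (s/2)/(s√5/2) = 5^(-1/2) ≈ 0.447214.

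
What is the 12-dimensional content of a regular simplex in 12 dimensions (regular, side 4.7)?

For a regular n-simplex with edge a, V = (a^n / n!)·√((n+1)/2^n). With a=4.7, n=12: V ≈ 0.0136656.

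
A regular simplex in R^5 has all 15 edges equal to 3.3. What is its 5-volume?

For a regular n-simplex with edge a, V = (a^n / n!)·√((n+1)/2^n). With a=3.3, n=5: V ≈ 1.41218.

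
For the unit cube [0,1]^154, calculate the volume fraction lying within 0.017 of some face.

The inner cube has side 1-2·0.017 = 0.966 and volume (0.966)^154 ≈ 0.004858, so the shell holds 0.995142 of the volume.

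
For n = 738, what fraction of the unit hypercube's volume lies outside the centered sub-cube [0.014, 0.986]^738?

1 - (1 - 2·0.014)^738 = 1 - 0.972^738 ≈ 0.9999999992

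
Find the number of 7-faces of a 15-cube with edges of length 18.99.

f_7(15-cube) = (15 choose 7) · 2^8 = 1647360.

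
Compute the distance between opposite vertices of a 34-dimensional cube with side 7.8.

The space diagonal of an n-cube of side s is s√n. Here 7.8·√34 ≈ 45.4814.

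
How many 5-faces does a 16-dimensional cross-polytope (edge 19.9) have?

f_5(16-orthoplex) = 2^6 · (16 choose 6) = 512512.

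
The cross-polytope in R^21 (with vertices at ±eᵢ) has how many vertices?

Number of vertices = 2n = 42.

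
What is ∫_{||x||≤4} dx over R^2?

Volume = π^{2/2}·(4)^2/Γ(2) = 16·π ≈ 50.2655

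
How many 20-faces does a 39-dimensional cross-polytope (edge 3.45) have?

f_20(39-orthoplex) = 2^21 · (39 choose 21) = 130776603536916480.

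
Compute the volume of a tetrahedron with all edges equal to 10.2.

Volume = (√2/12) · 10.2³ = 125.065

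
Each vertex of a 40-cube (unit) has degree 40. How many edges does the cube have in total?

Number of 1-faces = C(40,1)·2^(40-1) = 40·549755813888 = 21990232555520.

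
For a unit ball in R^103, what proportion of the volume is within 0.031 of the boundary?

V(inner)/V(outer) = ((1-0.031)/1)^103 ≈ 0.03903, so the shell fraction is 0.960974.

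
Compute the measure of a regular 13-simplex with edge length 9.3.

V_13 = √(14) · 9.3^13 / (13! · 2^(13/2)) ≈ 25.8444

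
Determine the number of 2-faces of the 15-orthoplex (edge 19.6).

An n-cross-polytope has 2^(k+1)·C(n,k+1) k-faces. Here 2^3·C(15,3) = 8·455 = 3640.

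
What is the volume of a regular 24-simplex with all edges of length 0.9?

Volume = 0.9^24 · √(25/2^24) / 24! ≈ 1.56937e-28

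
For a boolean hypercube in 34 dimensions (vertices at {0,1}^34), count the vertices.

Number of vertices = 2^34 = 17179869184.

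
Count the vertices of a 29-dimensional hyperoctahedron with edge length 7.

Number of vertices = 2n = 58.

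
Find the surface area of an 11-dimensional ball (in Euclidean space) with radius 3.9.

S_11(3.9) = 2·π^(11/2)·(3.9)^10 / Γ(11/2) ≈ 1.68711e+07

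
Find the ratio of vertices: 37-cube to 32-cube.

The 37-cube has 2^37 = 137438953472 vertices. The 32-cube has 2^32 = 4294967296 vertices. Ratio: 137438953472/4294967296 = 32.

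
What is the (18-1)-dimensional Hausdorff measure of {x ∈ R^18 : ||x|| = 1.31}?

The surface area of an n-ball is 2π^(n/2) r^(n-1) / Γ(n/2). For n=18, r=1.31: 145.704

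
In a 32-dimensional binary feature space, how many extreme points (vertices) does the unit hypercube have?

An n-cube has 2^n vertices; for n = 32 that is 2^32 = 4294967296.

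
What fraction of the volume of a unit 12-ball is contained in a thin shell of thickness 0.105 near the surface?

1 - (1-0.105)^12 ≈ 0.735834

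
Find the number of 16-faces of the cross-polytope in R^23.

Each 16-face is the convex hull of 17 vertices, one chosen as ±e_i from each of 17 distinct axes: 2^17·C(23,17) = 13231325184.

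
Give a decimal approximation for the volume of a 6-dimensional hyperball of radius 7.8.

Volume = π^{6/2}·(7.8)^6/Γ(4) ≈ 1.16377e+06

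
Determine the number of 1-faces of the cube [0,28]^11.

Number of 1-faces = C(11,1) · 2^(11-1) = 11 · 1024 = 11264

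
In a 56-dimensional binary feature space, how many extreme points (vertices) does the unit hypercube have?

Each vertex is a binary string of length 56, so there are 2^56 = 72057594037927936.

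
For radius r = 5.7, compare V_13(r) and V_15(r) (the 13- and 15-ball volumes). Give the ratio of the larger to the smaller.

V_13(5.7) ≈ 6.10541e+09, V_15(5.7) ≈ 8.30908e+10. The 15-ball is larger by a factor of 13.61.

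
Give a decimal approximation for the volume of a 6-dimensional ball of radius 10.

Volume = π^{6/2}·(10)^6/Γ(4) = 500000·π^3/3 ≈ 5.16771e+06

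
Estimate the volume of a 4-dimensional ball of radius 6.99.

The n-ball volume is π^(n/2)·r^n/Γ(n/2+1). With n=4, r=6.99: V ≈ 11780.9.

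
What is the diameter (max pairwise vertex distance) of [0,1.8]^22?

d = √(1.8² + 1.8² + ... + 1.8²) [22 terms] = √(22·1.8²) = 1.8√22 ≈ 8.44275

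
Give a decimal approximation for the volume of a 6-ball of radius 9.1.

V_6(9.1) = π^(6/2) · (9.1)^6 / Γ(6/2 + 1) ≈ 2.93459e+06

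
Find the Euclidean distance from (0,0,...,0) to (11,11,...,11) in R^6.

||(11,11,...,11)|| = √(6)·11 ≈ 26.9444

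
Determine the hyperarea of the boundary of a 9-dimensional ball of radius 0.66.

S = n·V_n(r)/r = 9·V_9(0.66)/0.66 (volume-to-surface relation), giving 1.06884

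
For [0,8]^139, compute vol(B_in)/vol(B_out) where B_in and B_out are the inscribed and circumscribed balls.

The radii are 8/2 and 8√139/2, so the volume ratio is (1/√139)^139 = 139^{-139/2} ≈ 1.1494e-149.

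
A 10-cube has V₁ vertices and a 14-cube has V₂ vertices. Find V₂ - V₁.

V₁ = 2^10 = 1024. V₂ = 2^14 = 16384. V₂ - V₁ = 15360.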